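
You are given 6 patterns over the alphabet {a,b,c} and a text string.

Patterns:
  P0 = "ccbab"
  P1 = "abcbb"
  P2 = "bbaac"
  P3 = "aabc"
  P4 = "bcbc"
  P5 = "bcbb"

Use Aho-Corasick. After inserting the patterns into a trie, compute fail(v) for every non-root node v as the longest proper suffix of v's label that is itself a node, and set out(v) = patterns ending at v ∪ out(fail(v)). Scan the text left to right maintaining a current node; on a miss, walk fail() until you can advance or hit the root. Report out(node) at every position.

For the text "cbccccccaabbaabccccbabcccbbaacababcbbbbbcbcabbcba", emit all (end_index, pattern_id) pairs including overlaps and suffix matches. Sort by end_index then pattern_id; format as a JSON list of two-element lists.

Build:
Trie nodes:
  0='ε' goto a→6 b→11 c→1
  1='c' goto c→2
  2='cc' goto b→3
  3='ccb' goto a→4
  4='ccba' goto b→5
  5='ccbab' goto ·  [P0 ends]
  6='a' goto a→16 b→7
  7='ab' goto c→8
  8='abc' goto b→9
  9='abcb' goto b→10
  10='abcbb' goto ·  [P1 ends]
  11='b' goto b→12 c→19
  12='bb' goto a→13
  13='bba' goto a→14
  14='bbaa' goto c→15
  15='bbaac' goto ·  [P2 ends]
  16='aa' goto b→17
  17='aab' goto c→18
  18='aabc' goto ·  [P3 ends]
  19='bc' goto b→20
  20='bcb' goto b→22 c→21
  21='bcbc' goto ·  [P4 ends]
  22='bcbb' goto ·  [P5 ends]

BFS fail/out derivation:
  n1('c'): parent n0 fail=0; on 'c' 0 → fail=0;  out ∅∪∅=∅
  n6('a'): parent n0 fail=0; on 'a' 0 → fail=0;  out ∅∪∅=∅
  n11('b'): parent n0 fail=0; on 'b' 0 → fail=0;  out ∅∪∅=∅
  n2('cc'): parent n1 fail=0; on 'c' 0 → fail=1;  out ∅∪∅=∅
  n7('ab'): parent n6 fail=0; on 'b' 0 → fail=11;  out ∅∪∅=∅
  n12('bb'): parent n11 fail=0; on 'b' 0 → fail=11;  out ∅∪∅=∅
  n16('aa'): parent n6 fail=0; on 'a' 0 → fail=6;  out ∅∪∅=∅
  n19('bc'): parent n11 fail=0; on 'c' 0 → fail=1;  out ∅∪∅=∅
  n3('ccb'): parent n2 fail=1; on 'b' 1→0 → fail=11;  out ∅∪∅=∅
  n8('abc'): parent n7 fail=11; on 'c' 11 → fail=19;  out ∅∪∅=∅
  n13('bba'): parent n12 fail=11; on 'a' 11→0 → fail=6;  out ∅∪∅=∅
  n17('aab'): parent n16 fail=6; on 'b' 6 → fail=7;  out ∅∪∅=∅
  n20('bcb'): parent n19 fail=1; on 'b' 1→0 → fail=11;  out ∅∪∅=∅
  n4('ccba'): parent n3 fail=11; on 'a' 11→0 → fail=6;  out ∅∪∅=∅
  n9('abcb'): parent n8 fail=19; on 'b' 19 → fail=20;  out ∅∪∅=∅
  n14('bbaa'): parent n13 fail=6; on 'a' 6 → fail=16;  out ∅∪∅=∅
  n18('aabc'): parent n17 fail=7; on 'c' 7 → fail=8;  out {3}∪∅={3}
  n21('bcbc'): parent n20 fail=11; on 'c' 11 → fail=19;  out {4}∪∅={4}
  n22('bcbb'): parent n20 fail=11; on 'b' 11 → fail=12;  out {5}∪∅={5}
  n5('ccbab'): parent n4 fail=6; on 'b' 6 → fail=7;  out {0}∪∅={0}
  n10('abcbb'): parent n9 fail=20; on 'b' 20 → fail=22;  out {1}∪{5}={1,5}
  n15('bbaac'): parent n14 fail=16; on 'c' 16→6→0 → fail=1;  out {2}∪∅={2}

Run:
pos 0 'c': at 1
pos 1 'b': at 11 (via fail)
pos 2 'c': at 19
pos 3 'c': at 2 (via fail)
pos 4 'c': at 2 (via fail)
pos 5 'c': at 2 (via fail)
pos 6 'c': at 2 (via fail)
pos 7 'c': at 2 (via fail)
pos 8 'a': at 6 (via fail)
pos 9 'a': at 16
pos 10 'b': at 17
pos 11 'b': at 12 (via fail)
pos 12 'a': at 13
pos 13 'a': at 14
pos 14 'b': at 17 (via fail)
pos 15 'c': at 18  ** P3@[12:15]
pos 16 'c': at 2 (via fail)
pos 17 'c': at 2 (via fail)
pos 18 'c': at 2 (via fail)
pos 19 'b': at 3
pos 20 'a': at 4
pos 21 'b': at 5  ** P0@[17:21]
pos 22 'c': at 8 (via fail)
pos 23 'c': at 2 (via fail)
pos 24 'c': at 2 (via fail)
pos 25 'b': at 3
pos 26 'b': at 12 (via fail)
pos 27 'a': at 13
pos 28 'a': at 14
pos 29 'c': at 15  ** P2@[25:29]
pos 30 'a': at 6 (via fail)
pos 31 'b': at 7
pos 32 'a': at 6 (via fail)
pos 33 'b': at 7
pos 34 'c': at 8
pos 35 'b': at 9
pos 36 'b': at 10  ** P1@[32:36],P5@[33:36]
pos 37 'b': at 12 (via fail)
pos 38 'b': at 12 (via fail)
pos 39 'b': at 12 (via fail)
pos 40 'c': at 19 (via fail)
pos 41 'b': at 20
pos 42 'c': at 21  ** P4@[39:42]
pos 43 'a': at 6 (via fail)
pos 44 'b': at 7
pos 45 'b': at 12 (via fail)
pos 46 'c': at 19 (via fail)
pos 47 'b': at 20
pos 48 'a': at 6 (via fail)

Matches: [[15,3],[21,0],[29,2],[36,1],[36,5],[42,4]]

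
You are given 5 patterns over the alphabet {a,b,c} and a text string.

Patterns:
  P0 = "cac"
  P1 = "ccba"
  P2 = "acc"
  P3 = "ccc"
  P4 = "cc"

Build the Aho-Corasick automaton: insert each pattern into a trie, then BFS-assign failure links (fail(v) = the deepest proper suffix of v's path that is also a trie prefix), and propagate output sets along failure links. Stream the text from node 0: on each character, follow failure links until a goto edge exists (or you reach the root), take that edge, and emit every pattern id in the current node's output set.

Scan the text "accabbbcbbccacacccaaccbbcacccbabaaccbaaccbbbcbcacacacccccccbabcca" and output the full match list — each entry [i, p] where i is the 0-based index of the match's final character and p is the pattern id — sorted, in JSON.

Build:
Trie (insert patterns):
  0='ε' goto a→7 c→1
  1='c' goto a→2 c→4
  2='ca' goto c→3
  3='cac' goto ·  [P0 ends]
  4='cc' goto b→5 c→10  [P4 ends]
  5='ccb' goto a→6
  6='ccba' goto ·  [P1 ends]
  7='a' goto c→8
  8='ac' goto c→9
  9='acc' goto ·  [P2 ends]
  10='ccc' goto ·  [P3 ends]

BFS fail/out derivation:
  fail(1) 'c': from fail(0)=0 chase 'c': 0 ⇒ 0;  out=∅∪out(0)=∅
  fail(7) 'a': from fail(0)=0 chase 'a': 0 ⇒ 0;  out=∅∪out(0)=∅
  fail(2) 'ca': from fail(1)=0 chase 'a': 0 ⇒ 7;  out=∅∪out(7)=∅
  fail(4) 'cc': from fail(1)=0 chase 'c': 0 ⇒ 1;  out={4}∪out(1)={4}
  fail(8) 'ac': from fail(7)=0 chase 'c': 0 ⇒ 1;  out=∅∪out(1)=∅
  fail(3) 'cac': from fail(2)=7 chase 'c': 7 ⇒ 8;  out={0}∪out(8)={0}
  fail(5) 'ccb': from fail(4)=1 chase 'b': 1→0 ⇒ 0;  out=∅∪out(0)=∅
  fail(9) 'acc': from fail(8)=1 chase 'c': 1 ⇒ 4;  out={2}∪out(4)={2,4}
  fail(10) 'ccc': from fail(4)=1 chase 'c': 1 ⇒ 4;  out={3}∪out(4)={3,4}
  fail(6) 'ccba': from fail(5)=0 chase 'a': 0 ⇒ 7;  out={1}∪out(7)={1}

Run:
pos 0 'a': at 7
pos 1 'c': at 8
pos 2 'c': at 9  ** P2@[0:2],P4@[1:2]
pos 3 'a': at 2 (via fail)
pos 4 'b': at 0 (via fail)
pos 5 'b': at 0
pos 6 'b': at 0
pos 7 'c': at 1
pos 8 'b': at 0 (via fail)
pos 9 'b': at 0
pos 10 'c': at 1
pos 11 'c': at 4  ** P4@[10:11]
pos 12 'a': at 2 (via fail)
pos 13 'c': at 3  ** P0@[11:13]
pos 14 'a': at 2 (via fail)
pos 15 'c': at 3  ** P0@[13:15]
pos 16 'c': at 9 (via fail)  ** P2@[14:16],P4@[15:16]
pos 17 'c': at 10 (via fail)  ** P3@[15:17],P4@[16:17]
pos 18 'a': at 2 (via fail)
pos 19 'a': at 7 (via fail)
pos 20 'c': at 8
pos 21 'c': at 9  ** P2@[19:21],P4@[20:21]
pos 22 'b': at 5 (via fail)
pos 23 'b': at 0 (via fail)
pos 24 'c': at 1
pos 25 'a': at 2
pos 26 'c': at 3  ** P0@[24:26]
pos 27 'c': at 9 (via fail)  ** P2@[25:27],P4@[26:27]
pos 28 'c': at 10 (via fail)  ** P3@[26:28],P4@[27:28]
pos 29 'b': at 5 (via fail)
pos 30 'a': at 6  ** P1@[27:30]
pos 31 'b': at 0 (via fail)
pos 32 'a': at 7
pos 33 'a': at 7 (via fail)
pos 34 'c': at 8
pos 35 'c': at 9  ** P2@[33:35],P4@[34:35]
pos 36 'b': at 5 (via fail)
pos 37 'a': at 6  ** P1@[34:37]
pos 38 'a': at 7 (via fail)
pos 39 'c': at 8
pos 40 'c': at 9  ** P2@[38:40],P4@[39:40]
pos 41 'b': at 5 (via fail)
pos 42 'b': at 0 (via fail)
pos 43 'b': at 0
pos 44 'c': at 1
pos 45 'b': at 0 (via fail)
pos 46 'c': at 1
pos 47 'a': at 2
pos 48 'c': at 3  ** P0@[46:48]
pos 49 'a': at 2 (via fail)
pos 50 'c': at 3  ** P0@[48:50]
pos 51 'a': at 2 (via fail)
pos 52 'c': at 3  ** P0@[50:52]
pos 53 'c': at 9 (via fail)  ** P2@[51:53],P4@[52:53]
pos 54 'c': at 10 (via fail)  ** P3@[52:54],P4@[53:54]
pos 55 'c': at 10 (via fail)  ** P3@[53:55],P4@[54:55]
pos 56 'c': at 10 (via fail)  ** P3@[54:56],P4@[55:56]
pos 57 'c': at 10 (via fail)  ** P3@[55:57],P4@[56:57]
pos 58 'c': at 10 (via fail)  ** P3@[56:58],P4@[57:58]
pos 59 'b': at 5 (via fail)
pos 60 'a': at 6  ** P1@[57:60]
pos 61 'b': at 0 (via fail)
pos 62 'c': at 1
pos 63 'c': at 4  ** P4@[62:63]
pos 64 'a': at 2 (via fail)

Matches: [[2,2],[2,4],[11,4],[13,0],[15,0],[16,2],[16,4],[17,3],[17,4],[21,2],[21,4],[26,0],[27,2],[27,4],[28,3],[28,4],[30,1],[35,2],[35,4],[37,1],[40,2],[40,4],[48,0],[50,0],[52,0],[53,2],[53,4],[54,3],[54,4],[55,3],[55,4],[56,3],[56,4],[57,3],[57,4],[58,3],[58,4],[60,1],[63,4]]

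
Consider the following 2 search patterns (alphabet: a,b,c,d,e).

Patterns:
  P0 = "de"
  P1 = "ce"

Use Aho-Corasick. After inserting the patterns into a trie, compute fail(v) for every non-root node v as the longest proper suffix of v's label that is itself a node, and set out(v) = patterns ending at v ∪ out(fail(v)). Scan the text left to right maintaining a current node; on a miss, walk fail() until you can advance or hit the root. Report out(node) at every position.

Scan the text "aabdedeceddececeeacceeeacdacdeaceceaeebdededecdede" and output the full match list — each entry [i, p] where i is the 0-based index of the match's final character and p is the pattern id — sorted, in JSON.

Construct AC machine:
Trie nodes:
  n0 'ε': c→3 d→1
  n1 'd': e→2
  n2 'de': ·  [P0 ends]
  n3 'c': e→4
  n4 'ce': ·  [P1 ends]

Failure links (BFS by depth):
  n1('d'): parent n0 fail=0; on 'd' 0 → fail=0;  out ∅∪∅=∅
  n3('c'): parent n0 fail=0; on 'c' 0 → fail=0;  out ∅∪∅=∅
  n2('de'): parent n1 fail=0; on 'e' 0 → fail=0;  out {0}∪∅={0}
  n4('ce'): parent n3 fail=0; on 'e' 0 → fail=0;  out {1}∪∅={1}

Run:
i=0 'a': node 0→0
i=1 'a': node 0→0
i=2 'b': node 0→0
i=3 'd': node 0→1
i=4 'e': node 1→2  → match P0@[3:4]
i=5 'd': node 2→1 (via fail)
i=6 'e': node 1→2  → match P0@[5:6]
i=7 'c': node 2→3 (via fail)
i=8 'e': node 3→4  → match P1@[7:8]
i=9 'd': node 4→1 (via fail)
i=10 'd': node 1→1 (via fail)
i=11 'e': node 1→2  → match P0@[10:11]
i=12 'c': node 2→3 (via fail)
i=13 'e': node 3→4  → match P1@[12:13]
i=14 'c': node 4→3 (via fail)
i=15 'e': node 3→4  → match P1@[14:15]
i=16 'e': node 4→0 (via fail)
i=17 'a': node 0→0
i=18 'c': node 0→3
i=19 'c': node 3→3 (via fail)
i=20 'e': node 3→4  → match P1@[19:20]
i=21 'e': node 4→0 (via fail)
i=22 'e': node 0→0
i=23 'a': node 0→0
i=24 'c': node 0→3
i=25 'd': node 3→1 (via fail)
i=26 'a': node 1→0 (via fail)
i=27 'c': node 0→3
i=28 'd': node 3→1 (via fail)
i=29 'e': node 1→2  → match P0@[28:29]
i=30 'a': node 2→0 (via fail)
i=31 'c': node 0→3
i=32 'e': node 3→4  → match P1@[31:32]
i=33 'c': node 4→3 (via fail)
i=34 'e': node 3→4  → match P1@[33:34]
i=35 'a': node 4→0 (via fail)
i=36 'e': node 0→0
i=37 'e': node 0→0
i=38 'b': node 0→0
i=39 'd': node 0→1
i=40 'e': node 1→2  → match P0@[39:40]
i=41 'd': node 2→1 (via fail)
i=42 'e': node 1→2  → match P0@[41:42]
i=43 'd': node 2→1 (via fail)
i=44 'e': node 1→2  → match P0@[43:44]
i=45 'c': node 2→3 (via fail)
i=46 'd': node 3→1 (via fail)
i=47 'e': node 1→2  → match P0@[46:47]
i=48 'd': node 2→1 (via fail)
i=49 'e': node 1→2  → match P0@[48:49]

Result: [[4,0],[6,0],[8,1],[11,0],[13,1],[15,1],[20,1],[29,0],[32,1],[34,1],[40,0],[42,0],[44,0],[47,0],[49,0]]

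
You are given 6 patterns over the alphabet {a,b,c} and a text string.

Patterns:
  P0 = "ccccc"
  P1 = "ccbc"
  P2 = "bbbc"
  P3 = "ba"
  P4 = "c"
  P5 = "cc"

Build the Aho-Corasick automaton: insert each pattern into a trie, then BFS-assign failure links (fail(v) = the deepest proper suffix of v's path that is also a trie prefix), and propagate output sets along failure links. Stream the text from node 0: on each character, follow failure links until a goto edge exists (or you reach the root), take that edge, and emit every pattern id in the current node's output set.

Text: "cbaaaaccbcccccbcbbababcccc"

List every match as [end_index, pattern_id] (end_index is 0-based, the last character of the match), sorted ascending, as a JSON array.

Build:
Trie nodes:
  0='ε' goto b→8 c→1
  1='c' goto c→2  [P4 ends]
  2='cc' goto b→6 c→3  [P5 ends]
  3='ccc' goto c→4
  4='cccc' goto c→5
  5='ccccc' goto ·  [P0 ends]
  6='ccb' goto c→7
  7='ccbc' goto ·  [P1 ends]
  8='b' goto a→12 b→9
  9='bb' goto b→10
  10='bbb' goto c→11
  11='bbbc' goto ·  [P2 ends]
  12='ba' goto ·  [P3 ends]

BFS fail/out derivation:
  fail(1) 'c': from fail(0)=0 chase 'c': 0 ⇒ 0;  out={4}∪out(0)={4}
  fail(8) 'b': from fail(0)=0 chase 'b': 0 ⇒ 0;  out=∅∪out(0)=∅
  fail(2) 'cc': from fail(1)=0 chase 'c': 0 ⇒ 1;  out={5}∪out(1)={4,5}
  fail(9) 'bb': from fail(8)=0 chase 'b': 0 ⇒ 8;  out=∅∪out(8)=∅
  fail(12) 'ba': from fail(8)=0 chase 'a': 0 ⇒ 0;  out={3}∪out(0)={3}
  fail(3) 'ccc': from fail(2)=1 chase 'c': 1 ⇒ 2;  out=∅∪out(2)={4,5}
  fail(6) 'ccb': from fail(2)=1 chase 'b': 1→0 ⇒ 8;  out=∅∪out(8)=∅
  fail(10) 'bbb': from fail(9)=8 chase 'b': 8 ⇒ 9;  out=∅∪out(9)=∅
  fail(4) 'cccc': from fail(3)=2 chase 'c': 2 ⇒ 3;  out=∅∪out(3)={4,5}
  fail(7) 'ccbc': from fail(6)=8 chase 'c': 8→0 ⇒ 1;  out={1}∪out(1)={1,4}
  fail(11) 'bbbc': from fail(10)=9 chase 'c': 9→8→0 ⇒ 1;  out={2}∪out(1)={2,4}
  fail(5) 'ccccc': from fail(4)=3 chase 'c': 3 ⇒ 4;  out={0}∪out(4)={0,4,5}

Scan:
pos 0 'c': at 1  ** P4@[0:0]
pos 1 'b': at 8 (via fail)
pos 2 'a': at 12  ** P3@[1:2]
pos 3 'a': at 0 (via fail)
pos 4 'a': at 0
pos 5 'a': at 0
pos 6 'c': at 1  ** P4@[6:6]
pos 7 'c': at 2  ** P4@[7:7],P5@[6:7]
pos 8 'b': at 6
pos 9 'c': at 7  ** P1@[6:9],P4@[9:9]
pos 10 'c': at 2 (via fail)  ** P4@[10:10],P5@[9:10]
pos 11 'c': at 3  ** P4@[11:11],P5@[10:11]
pos 12 'c': at 4  ** P4@[12:12],P5@[11:12]
pos 13 'c': at 5  ** P0@[9:13],P4@[13:13],P5@[12:13]
pos 14 'b': at 6 (via fail)
pos 15 'c': at 7  ** P1@[12:15],P4@[15:15]
pos 16 'b': at 8 (via fail)
pos 17 'b': at 9
pos 18 'a': at 12 (via fail)  ** P3@[17:18]
pos 19 'b': at 8 (via fail)
pos 20 'a': at 12  ** P3@[19:20]
pos 21 'b': at 8 (via fail)
pos 22 'c': at 1 (via fail)  ** P4@[22:22]
pos 23 'c': at 2  ** P4@[23:23],P5@[22:23]
pos 24 'c': at 3  ** P4@[24:24],P5@[23:24]
pos 25 'c': at 4  ** P4@[25:25],P5@[24:25]

All matches (sorted): [[0,4],[2,3],[6,4],[7,4],[7,5],[9,1],[9,4],[10,4],[10,5],[11,4],[11,5],[12,4],[12,5],[13,0],[13,4],[13,5],[15,1],[15,4],[18,3],[20,3],[22,4],[23,4],[23,5],[24,4],[24,5],[25,4],[25,5]]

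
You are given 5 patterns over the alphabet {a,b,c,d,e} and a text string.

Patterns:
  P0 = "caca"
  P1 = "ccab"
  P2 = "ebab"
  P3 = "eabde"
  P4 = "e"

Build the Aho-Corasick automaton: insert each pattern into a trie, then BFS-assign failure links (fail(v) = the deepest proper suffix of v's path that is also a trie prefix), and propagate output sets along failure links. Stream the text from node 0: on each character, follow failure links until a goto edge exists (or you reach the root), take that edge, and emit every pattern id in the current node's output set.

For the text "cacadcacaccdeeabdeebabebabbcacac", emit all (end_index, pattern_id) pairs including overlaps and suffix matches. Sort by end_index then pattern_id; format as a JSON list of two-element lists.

Construct AC machine:
Trie nodes:
  0='ε' goto c→1 e→8
  1='c' goto a→2 c→5
  2='ca' goto c→3
  3='cac' goto a→4
  4='caca' goto ·  [P0 ends]
  5='cc' goto a→6
  6='cca' goto b→7
  7='ccab' goto ·  [P1 ends]
  8='e' goto a→12 b→9  [P4 ends]
  9='eb' goto a→10
  10='eba' goto b→11
  11='ebab' goto ·  [P2 ends]
  12='ea' goto b→13
  13='eab' goto d→14
  14='eabd' goto e→15
  15='eabde' goto ·  [P3 ends]

BFS fail/out derivation:
  n1('c'): parent n0 fail=0; on 'c' 0 → fail=0;  out ∅∪∅=∅
  n8('e'): parent n0 fail=0; on 'e' 0 → fail=0;  out {4}∪∅={4}
  n2('ca'): parent n1 fail=0; on 'a' 0 → fail=0;  out ∅∪∅=∅
  n5('cc'): parent n1 fail=0; on 'c' 0 → fail=1;  out ∅∪∅=∅
  n9('eb'): parent n8 fail=0; on 'b' 0 → fail=0;  out ∅∪∅=∅
  n12('ea'): parent n8 fail=0; on 'a' 0 → fail=0;  out ∅∪∅=∅
  n3('cac'): parent n2 fail=0; on 'c' 0 → fail=1;  out ∅∪∅=∅
  n6('cca'): parent n5 fail=1; on 'a' 1 → fail=2;  out ∅∪∅=∅
  n10('eba'): parent n9 fail=0; on 'a' 0 → fail=0;  out ∅∪∅=∅
  n13('eab'): parent n12 fail=0; on 'b' 0 → fail=0;  out ∅∪∅=∅
  n4('caca'): parent n3 fail=1; on 'a' 1 → fail=2;  out {0}∪∅={0}
  n7('ccab'): parent n6 fail=2; on 'b' 2→0 → fail=0;  out {1}∪∅={1}
  n11('ebab'): parent n10 fail=0; on 'b' 0 → fail=0;  out {2}∪∅={2}
  n14('eabd'): parent n13 fail=0; on 'd' 0 → fail=0;  out ∅∪∅=∅
  n15('eabde'): parent n14 fail=0; on 'e' 0 → fail=8;  out {3}∪{4}={3,4}

Text stream:
[0] read 'c'  n0⇒n1
[1] read 'a'  n1⇒n2
[2] read 'c'  n2⇒n3
[3] read 'a'  n3⇒n4  emit P0@[0:3]
[4] read 'd'  n4⇒n0 (via fail)
[5] read 'c'  n0⇒n1
[6] read 'a'  n1⇒n2
[7] read 'c'  n2⇒n3
[8] read 'a'  n3⇒n4  emit P0@[5:8]
[9] read 'c'  n4⇒n3 (via fail)
[10] read 'c'  n3⇒n5 (via fail)
[11] read 'd'  n5⇒n0 (via fail)
[12] read 'e'  n0⇒n8  emit P4@[12:12]
[13] read 'e'  n8⇒n8 (via fail)  emit P4@[13:13]
[14] read 'a'  n8⇒n12
[15] read 'b'  n12⇒n13
[16] read 'd'  n13⇒n14
[17] read 'e'  n14⇒n15  emit P3@[13:17],P4@[17:17]
[18] read 'e'  n15⇒n8 (via fail)  emit P4@[18:18]
[19] read 'b'  n8⇒n9
[20] read 'a'  n9⇒n10
[21] read 'b'  n10⇒n11  emit P2@[18:21]
[22] read 'e'  n11⇒n8 (via fail)  emit P4@[22:22]
[23] read 'b'  n8⇒n9
[24] read 'a'  n9⇒n10
[25] read 'b'  n10⇒n11  emit P2@[22:25]
[26] read 'b'  n11⇒n0 (via fail)
[27] read 'c'  n0⇒n1
[28] read 'a'  n1⇒n2
[29] read 'c'  n2⇒n3
[30] read 'a'  n3⇒n4  emit P0@[27:30]
[31] read 'c'  n4⇒n3 (via fail)

All matches (sorted): [[3,0],[8,0],[12,4],[13,4],[17,3],[17,4],[18,4],[21,2],[22,4],[25,2],[30,0]]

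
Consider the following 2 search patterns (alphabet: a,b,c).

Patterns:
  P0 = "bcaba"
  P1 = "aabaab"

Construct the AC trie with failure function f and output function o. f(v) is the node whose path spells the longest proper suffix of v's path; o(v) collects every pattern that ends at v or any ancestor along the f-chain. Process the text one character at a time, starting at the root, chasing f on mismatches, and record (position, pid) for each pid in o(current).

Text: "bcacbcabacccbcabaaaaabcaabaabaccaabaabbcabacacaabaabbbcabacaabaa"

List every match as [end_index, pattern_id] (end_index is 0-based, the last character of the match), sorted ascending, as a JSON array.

Build automaton:
Trie nodes:
  0='ε' goto a→6 b→1
  1='b' goto c→2
  2='bc' goto a→3
  3='bca' goto b→4
  4='bcab' goto a→5
  5='bcaba' goto ·  [P0 ends]
  6='a' goto a→7
  7='aa' goto b→8
  8='aab' goto a→9
  9='aaba' goto a→10
  10='aabaa' goto b→11
  11='aabaab' goto ·  [P1 ends]

BFS fail/out derivation:
  n1('b'): parent n0 fail=0; on 'b' 0 → fail=0;  out ∅∪∅=∅
  n6('a'): parent n0 fail=0; on 'a' 0 → fail=0;  out ∅∪∅=∅
  n2('bc'): parent n1 fail=0; on 'c' 0 → fail=0;  out ∅∪∅=∅
  n7('aa'): parent n6 fail=0; on 'a' 0 → fail=6;  out ∅∪∅=∅
  n3('bca'): parent n2 fail=0; on 'a' 0 → fail=6;  out ∅∪∅=∅
  n8('aab'): parent n7 fail=6; on 'b' 6→0 → fail=1;  out ∅∪∅=∅
  n4('bcab'): parent n3 fail=6; on 'b' 6→0 → fail=1;  out ∅∪∅=∅
  n9('aaba'): parent n8 fail=1; on 'a' 1→0 → fail=6;  out ∅∪∅=∅
  n5('bcaba'): parent n4 fail=1; on 'a' 1→0 → fail=6;  out {0}∪∅={0}
  n10('aabaa'): parent n9 fail=6; on 'a' 6 → fail=7;  out ∅∪∅=∅
  n11('aabaab'): parent n10 fail=7; on 'b' 7 → fail=8;  out {1}∪∅={1}

Scan:
pos 0 'b': at 1
pos 1 'c': at 2
pos 2 'a': at 3
pos 3 'c': at 0 (fail-walked)
pos 4 'b': at 1
pos 5 'c': at 2
pos 6 'a': at 3
pos 7 'b': at 4
pos 8 'a': at 5  → match P0@[4:8]
pos 9 'c': at 0 (fail-walked)
pos 10 'c': at 0
pos 11 'c': at 0
pos 12 'b': at 1
pos 13 'c': at 2
pos 14 'a': at 3
pos 15 'b': at 4
pos 16 'a': at 5  → match P0@[12:16]
pos 17 'a': at 7 (fail-walked)
pos 18 'a': at 7 (fail-walked)
pos 19 'a': at 7 (fail-walked)
pos 20 'a': at 7 (fail-walked)
pos 21 'b': at 8
pos 22 'c': at 2 (fail-walked)
pos 23 'a': at 3
pos 24 'a': at 7 (fail-walked)
pos 25 'b': at 8
pos 26 'a': at 9
pos 27 'a': at 10
pos 28 'b': at 11  → match P1@[23:28]
pos 29 'a': at 9 (fail-walked)
pos 30 'c': at 0 (fail-walked)
pos 31 'c': at 0
pos 32 'a': at 6
pos 33 'a': at 7
pos 34 'b': at 8
pos 35 'a': at 9
pos 36 'a': at 10
pos 37 'b': at 11  → match P1@[32:37]
pos 38 'b': at 1 (fail-walked)
pos 39 'c': at 2
pos 40 'a': at 3
pos 41 'b': at 4
pos 42 'a': at 5  → match P0@[38:42]
pos 43 'c': at 0 (fail-walked)
pos 44 'a': at 6
pos 45 'c': at 0 (fail-walked)
pos 46 'a': at 6
pos 47 'a': at 7
pos 48 'b': at 8
pos 49 'a': at 9
pos 50 'a': at 10
pos 51 'b': at 11  → match P1@[46:51]
pos 52 'b': at 1 (fail-walked)
pos 53 'b': at 1 (fail-walked)
pos 54 'c': at 2
pos 55 'a': at 3
pos 56 'b': at 4
pos 57 'a': at 5  → match P0@[53:57]
pos 58 'c': at 0 (fail-walked)
pos 59 'a': at 6
pos 60 'a': at 7
pos 61 'b': at 8
pos 62 'a': at 9
pos 63 'a': at 10

Result: [[8,0],[16,0],[28,1],[37,1],[42,0],[51,1],[57,0]]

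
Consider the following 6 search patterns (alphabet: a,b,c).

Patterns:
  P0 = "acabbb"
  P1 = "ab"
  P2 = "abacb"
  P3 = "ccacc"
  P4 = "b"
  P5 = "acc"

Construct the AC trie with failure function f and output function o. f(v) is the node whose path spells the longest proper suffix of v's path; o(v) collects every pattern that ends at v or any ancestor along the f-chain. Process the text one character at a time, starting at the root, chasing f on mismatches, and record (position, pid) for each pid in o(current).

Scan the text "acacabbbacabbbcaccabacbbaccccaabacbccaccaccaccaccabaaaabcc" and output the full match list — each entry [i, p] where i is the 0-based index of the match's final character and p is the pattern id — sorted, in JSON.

Build:
Trie (insert patterns):
  0='ε' goto a→1 b→16 c→11
  1='a' goto b→7 c→2
  2='ac' goto a→3 c→17
  3='aca' goto b→4
  4='acab' goto b→5
  5='acabb' goto b→6
  6='acabbb' goto ·  ←P0
  7='ab' goto a→8  ←P1
  8='aba' goto c→9
  9='abac' goto b→10
  10='abacb' goto ·  ←P2
  11='c' goto c→12
  12='cc' goto a→13
  13='cca' goto c→14
  14='ccac' goto c→15
  15='ccacc' goto ·  ←P3
  16='b' goto ·  ←P4
  17='acc' goto ·  ←P5

BFS fail/out derivation:
  n1('a'): parent n0 fail=0; on 'a' 0 → fail=0;  out ∅∪∅=∅
  n11('c'): parent n0 fail=0; on 'c' 0 → fail=0;  out ∅∪∅=∅
  n16('b'): parent n0 fail=0; on 'b' 0 → fail=0;  out {4}∪∅={4}
  n2('ac'): parent n1 fail=0; on 'c' 0 → fail=11;  out ∅∪∅=∅
  n7('ab'): parent n1 fail=0; on 'b' 0 → fail=16;  out {1}∪{4}={1,4}
  n12('cc'): parent n11 fail=0; on 'c' 0 → fail=11;  out ∅∪∅=∅
  n3('aca'): parent n2 fail=11; on 'a' 11→0 → fail=1;  out ∅∪∅=∅
  n8('aba'): parent n7 fail=16; on 'a' 16→0 → fail=1;  out ∅∪∅=∅
  n13('cca'): parent n12 fail=11; on 'a' 11→0 → fail=1;  out ∅∪∅=∅
  n17('acc'): parent n2 fail=11; on 'c' 11 → fail=12;  out {5}∪∅={5}
  n4('acab'): parent n3 fail=1; on 'b' 1 → fail=7;  out ∅∪{1,4}={1,4}
  n9('abac'): parent n8 fail=1; on 'c' 1 → fail=2;  out ∅∪∅=∅
  n14('ccac'): parent n13 fail=1; on 'c' 1 → fail=2;  out ∅∪∅=∅
  n5('acabb'): parent n4 fail=7; on 'b' 7→16→0 → fail=16;  out ∅∪{4}={4}
  n10('abacb'): parent n9 fail=2; on 'b' 2→11→0 → fail=16;  out {2}∪{4}={2,4}
  n15('ccacc'): parent n14 fail=2; on 'c' 2 → fail=17;  out {3}∪{5}={3,5}
  n6('acabbb'): parent n5 fail=16; on 'b' 16→0 → fail=16;  out {0}∪{4}={0,4}

Run:
[0] read 'a'  n0⇒n1
[1] read 'c'  n1⇒n2
[2] read 'a'  n2⇒n3
[3] read 'c'  n3⇒n2 (fail-walked)
[4] read 'a'  n2⇒n3
[5] read 'b'  n3⇒n4  ** P1@[4:5],P4@[5:5]
[6] read 'b'  n4⇒n5  ** P4@[6:6]
[7] read 'b'  n5⇒n6  ** P0@[2:7],P4@[7:7]
[8] read 'a'  n6⇒n1 (fail-walked)
[9] read 'c'  n1⇒n2
[10] read 'a'  n2⇒n3
[11] read 'b'  n3⇒n4  ** P1@[10:11],P4@[11:11]
[12] read 'b'  n4⇒n5  ** P4@[12:12]
[13] read 'b'  n5⇒n6  ** P0@[8:13],P4@[13:13]
[14] read 'c'  n6⇒n11 (fail-walked)
[15] read 'a'  n11⇒n1 (fail-walked)
[16] read 'c'  n1⇒n2
[17] read 'c'  n2⇒n17  ** P5@[15:17]
[18] read 'a'  n17⇒n13 (fail-walked)
[19] read 'b'  n13⇒n7 (fail-walked)  ** P1@[18:19],P4@[19:19]
[20] read 'a'  n7⇒n8
[21] read 'c'  n8⇒n9
[22] read 'b'  n9⇒n10  ** P2@[18:22],P4@[22:22]
[23] read 'b'  n10⇒n16 (fail-walked)  ** P4@[23:23]
[24] read 'a'  n16⇒n1 (fail-walked)
[25] read 'c'  n1⇒n2
[26] read 'c'  n2⇒n17  ** P5@[24:26]
[27] read 'c'  n17⇒n12 (fail-walked)
[28] read 'c'  n12⇒n12 (fail-walked)
[29] read 'a'  n12⇒n13
[30] read 'a'  n13⇒n1 (fail-walked)
[31] read 'b'  n1⇒n7  ** P1@[30:31],P4@[31:31]
[32] read 'a'  n7⇒n8
[33] read 'c'  n8⇒n9
[34] read 'b'  n9⇒n10  ** P2@[30:34],P4@[34:34]
[35] read 'c'  n10⇒n11 (fail-walked)
[36] read 'c'  n11⇒n12
[37] read 'a'  n12⇒n13
[38] read 'c'  n13⇒n14
[39] read 'c'  n14⇒n15  ** P3@[35:39],P5@[37:39]
[40] read 'a'  n15⇒n13 (fail-walked)
[41] read 'c'  n13⇒n14
[42] read 'c'  n14⇒n15  ** P3@[38:42],P5@[40:42]
[43] read 'a'  n15⇒n13 (fail-walked)
[44] read 'c'  n13⇒n14
[45] read 'c'  n14⇒n15  ** P3@[41:45],P5@[43:45]
[46] read 'a'  n15⇒n13 (fail-walked)
[47] read 'c'  n13⇒n14
[48] read 'c'  n14⇒n15  ** P3@[44:48],P5@[46:48]
[49] read 'a'  n15⇒n13 (fail-walked)
[50] read 'b'  n13⇒n7 (fail-walked)  ** P1@[49:50],P4@[50:50]
[51] read 'a'  n7⇒n8
[52] read 'a'  n8⇒n1 (fail-walked)
[53] read 'a'  n1⇒n1 (fail-walked)
[54] read 'a'  n1⇒n1 (fail-walked)
[55] read 'b'  n1⇒n7  ** P1@[54:55],P4@[55:55]
[56] read 'c'  n7⇒n11 (fail-walked)
[57] read 'c'  n11⇒n12

Matches: [[5,1],[5,4],[6,4],[7,0],[7,4],[11,1],[11,4],[12,4],[13,0],[13,4],[17,5],[19,1],[19,4],[22,2],[22,4],[23,4],[26,5],[31,1],[31,4],[34,2],[34,4],[39,3],[39,5],[42,3],[42,5],[45,3],[45,5],[48,3],[48,5],[50,1],[50,4],[55,1],[55,4]]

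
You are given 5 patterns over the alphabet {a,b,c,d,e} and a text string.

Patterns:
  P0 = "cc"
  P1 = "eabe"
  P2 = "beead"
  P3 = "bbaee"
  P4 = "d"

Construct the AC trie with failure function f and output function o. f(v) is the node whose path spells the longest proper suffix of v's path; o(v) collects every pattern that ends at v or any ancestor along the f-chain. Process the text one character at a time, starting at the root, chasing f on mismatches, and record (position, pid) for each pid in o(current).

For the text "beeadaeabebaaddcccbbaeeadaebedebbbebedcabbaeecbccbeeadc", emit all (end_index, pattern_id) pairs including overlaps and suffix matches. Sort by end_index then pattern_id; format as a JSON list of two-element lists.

Build automaton:
Trie (insert patterns):
  n0 'ε': b→7 c→1 d→16 e→3
  n1 'c': c→2
  n2 'cc': ·  ←P0
  n3 'e': a→4
  n4 'ea': b→5
  n5 'eab': e→6
  n6 'eabe': ·  ←P1
  n7 'b': b→12 e→8
  n8 'be': e→9
  n9 'bee': a→10
  n10 'beea': d→11
  n11 'beead': ·  ←P2
  n12 'bb': a→13
  n13 'bba': e→14
  n14 'bbae': e→15
  n15 'bbaee': ·  ←P3
  n16 'd': ·  ←P4

Failure links (BFS by depth):
  n1('c'): parent n0 fail=0; on 'c' 0 → fail=0;  out ∅∪∅=∅
  n3('e'): parent n0 fail=0; on 'e' 0 → fail=0;  out ∅∪∅=∅
  n7('b'): parent n0 fail=0; on 'b' 0 → fail=0;  out ∅∪∅=∅
  n16('d'): parent n0 fail=0; on 'd' 0 → fail=0;  out {4}∪∅={4}
  n2('cc'): parent n1 fail=0; on 'c' 0 → fail=1;  out {0}∪∅={0}
  n4('ea'): parent n3 fail=0; on 'a' 0 → fail=0;  out ∅∪∅=∅
  n8('be'): parent n7 fail=0; on 'e' 0 → fail=3;  out ∅∪∅=∅
  n12('bb'): parent n7 fail=0; on 'b' 0 → fail=7;  out ∅∪∅=∅
  n5('eab'): parent n4 fail=0; on 'b' 0 → fail=7;  out ∅∪∅=∅
  n9('bee'): parent n8 fail=3; on 'e' 3→0 → fail=3;  out ∅∪∅=∅
  n13('bba'): parent n12 fail=7; on 'a' 7→0 → fail=0;  out ∅∪∅=∅
  n6('eabe'): parent n5 fail=7; on 'e' 7 → fail=8;  out {1}∪∅={1}
  n10('beea'): parent n9 fail=3; on 'a' 3 → fail=4;  out ∅∪∅=∅
  n14('bbae'): parent n13 fail=0; on 'e' 0 → fail=3;  out ∅∪∅=∅
  n11('beead'): parent n10 fail=4; on 'd' 4→0 → fail=16;  out {2}∪{4}={2,4}
  n15('bbaee'): parent n14 fail=3; on 'e' 3→0 → fail=3;  out {3}∪∅={3}

Text stream:
pos 0 'b': at 7
pos 1 'e': at 8
pos 2 'e': at 9
pos 3 'a': at 10
pos 4 'd': at 11  → match P2@[0:4],P4@[4:4]
pos 5 'a': at 0 (fail-walked)
pos 6 'e': at 3
pos 7 'a': at 4
pos 8 'b': at 5
pos 9 'e': at 6  → match P1@[6:9]
pos 10 'b': at 7 (fail-walked)
pos 11 'a': at 0 (fail-walked)
pos 12 'a': at 0
pos 13 'd': at 16  → match P4@[13:13]
pos 14 'd': at 16 (fail-walked)  → match P4@[14:14]
pos 15 'c': at 1 (fail-walked)
pos 16 'c': at 2  → match P0@[15:16]
pos 17 'c': at 2 (fail-walked)  → match P0@[16:17]
pos 18 'b': at 7 (fail-walked)
pos 19 'b': at 12
pos 20 'a': at 13
pos 21 'e': at 14
pos 22 'e': at 15  → match P3@[18:22]
pos 23 'a': at 4 (fail-walked)
pos 24 'd': at 16 (fail-walked)  → match P4@[24:24]
pos 25 'a': at 0 (fail-walked)
pos 26 'e': at 3
pos 27 'b': at 7 (fail-walked)
pos 28 'e': at 8
pos 29 'd': at 16 (fail-walked)  → match P4@[29:29]
pos 30 'e': at 3 (fail-walked)
pos 31 'b': at 7 (fail-walked)
pos 32 'b': at 12
pos 33 'b': at 12 (fail-walked)
pos 34 'e': at 8 (fail-walked)
pos 35 'b': at 7 (fail-walked)
pos 36 'e': at 8
pos 37 'd': at 16 (fail-walked)  → match P4@[37:37]
pos 38 'c': at 1 (fail-walked)
pos 39 'a': at 0 (fail-walked)
pos 40 'b': at 7
pos 41 'b': at 12
pos 42 'a': at 13
pos 43 'e': at 14
pos 44 'e': at 15  → match P3@[40:44]
pos 45 'c': at 1 (fail-walked)
pos 46 'b': at 7 (fail-walked)
pos 47 'c': at 1 (fail-walked)
pos 48 'c': at 2  → match P0@[47:48]
pos 49 'b': at 7 (fail-walked)
pos 50 'e': at 8
pos 51 'e': at 9
pos 52 'a': at 10
pos 53 'd': at 11  → match P2@[49:53],P4@[53:53]
pos 54 'c': at 1 (fail-walked)

Matches: [[4,2],[4,4],[9,1],[13,4],[14,4],[16,0],[17,0],[22,3],[24,4],[29,4],[37,4],[44,3],[48,0],[53,2],[53,4]]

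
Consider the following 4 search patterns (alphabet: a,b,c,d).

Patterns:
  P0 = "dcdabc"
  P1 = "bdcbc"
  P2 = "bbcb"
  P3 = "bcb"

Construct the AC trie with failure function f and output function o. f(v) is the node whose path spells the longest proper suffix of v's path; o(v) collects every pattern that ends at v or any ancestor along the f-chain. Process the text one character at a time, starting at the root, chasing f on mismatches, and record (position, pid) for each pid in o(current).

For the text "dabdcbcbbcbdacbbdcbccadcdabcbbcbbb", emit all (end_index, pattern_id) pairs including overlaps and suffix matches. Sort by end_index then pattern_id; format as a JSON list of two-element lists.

Build:
Trie nodes:
  n0 'ε': b→7 d→1
  n1 'd': c→2
  n2 'dc': d→3
  n3 'dcd': a→4
  n4 'dcda': b→5
  n5 'dcdab': c→6
  n6 'dcdabc': ·  [P0 ends]
  n7 'b': b→12 c→15 d→8
  n8 'bd': c→9
  n9 'bdc': b→10
  n10 'bdcb': c→11
  n11 'bdcbc': ·  [P1 ends]
  n12 'bb': c→13
  n13 'bbc': b→14
  n14 'bbcb': ·  [P2 ends]
  n15 'bc': b→16
  n16 'bcb': ·  [P3 ends]

Failure links (BFS by depth):
  fail(1) 'd': from fail(0)=0 chase 'd': 0 ⇒ 0;  out=∅∪out(0)=∅
  fail(7) 'b': from fail(0)=0 chase 'b': 0 ⇒ 0;  out=∅∪out(0)=∅
  fail(2) 'dc': from fail(1)=0 chase 'c': 0 ⇒ 0;  out=∅∪out(0)=∅
  fail(8) 'bd': from fail(7)=0 chase 'd': 0 ⇒ 1;  out=∅∪out(1)=∅
  fail(12) 'bb': from fail(7)=0 chase 'b': 0 ⇒ 7;  out=∅∪out(7)=∅
  fail(15) 'bc': from fail(7)=0 chase 'c': 0 ⇒ 0;  out=∅∪out(0)=∅
  fail(3) 'dcd': from fail(2)=0 chase 'd': 0 ⇒ 1;  out=∅∪out(1)=∅
  fail(9) 'bdc': from fail(8)=1 chase 'c': 1 ⇒ 2;  out=∅∪out(2)=∅
  fail(13) 'bbc': from fail(12)=7 chase 'c': 7 ⇒ 15;  out=∅∪out(15)=∅
  fail(16) 'bcb': from fail(15)=0 chase 'b': 0 ⇒ 7;  out={3}∪out(7)={3}
  fail(4) 'dcda': from fail(3)=1 chase 'a': 1→0 ⇒ 0;  out=∅∪out(0)=∅
  fail(10) 'bdcb': from fail(9)=2 chase 'b': 2→0 ⇒ 7;  out=∅∪out(7)=∅
  fail(14) 'bbcb': from fail(13)=15 chase 'b': 15 ⇒ 16;  out={2}∪out(16)={2,3}
  fail(5) 'dcdab': from fail(4)=0 chase 'b': 0 ⇒ 7;  out=∅∪out(7)=∅
  fail(11) 'bdcbc': from fail(10)=7 chase 'c': 7 ⇒ 15;  out={1}∪out(15)={1}
  fail(6) 'dcdabc': from fail(5)=7 chase 'c': 7 ⇒ 15;  out={0}∪out(15)={0}

Scan:
pos 0 'd': at 1
pos 1 'a': at 0 (fail-walked)
pos 2 'b': at 7
pos 3 'd': at 8
pos 4 'c': at 9
pos 5 'b': at 10
pos 6 'c': at 11  → match P1@[2:6]
pos 7 'b': at 16 (fail-walked)  → match P3@[5:7]
pos 8 'b': at 12 (fail-walked)
pos 9 'c': at 13
pos 10 'b': at 14  → match P2@[7:10],P3@[8:10]
pos 11 'd': at 8 (fail-walked)
pos 12 'a': at 0 (fail-walked)
pos 13 'c': at 0
pos 14 'b': at 7
pos 15 'b': at 12
pos 16 'd': at 8 (fail-walked)
pos 17 'c': at 9
pos 18 'b': at 10
pos 19 'c': at 11  → match P1@[15:19]
pos 20 'c': at 0 (fail-walked)
pos 21 'a': at 0
pos 22 'd': at 1
pos 23 'c': at 2
pos 24 'd': at 3
pos 25 'a': at 4
pos 26 'b': at 5
pos 27 'c': at 6  → match P0@[22:27]
pos 28 'b': at 16 (fail-walked)  → match P3@[26:28]
pos 29 'b': at 12 (fail-walked)
pos 30 'c': at 13
pos 31 'b': at 14  → match P2@[28:31],P3@[29:31]
pos 32 'b': at 12 (fail-walked)
pos 33 'b': at 12 (fail-walked)

Result: [[6,1],[7,3],[10,2],[10,3],[19,1],[27,0],[28,3],[31,2],[31,3]]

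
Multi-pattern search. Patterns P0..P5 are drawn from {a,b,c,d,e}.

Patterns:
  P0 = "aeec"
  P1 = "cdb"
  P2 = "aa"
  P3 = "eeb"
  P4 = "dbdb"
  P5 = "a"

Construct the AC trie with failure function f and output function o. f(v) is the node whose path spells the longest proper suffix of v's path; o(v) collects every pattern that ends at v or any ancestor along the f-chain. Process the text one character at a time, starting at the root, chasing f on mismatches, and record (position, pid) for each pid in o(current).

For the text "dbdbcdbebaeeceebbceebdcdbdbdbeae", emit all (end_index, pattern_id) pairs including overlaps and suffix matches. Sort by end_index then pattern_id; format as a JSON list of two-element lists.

Construct AC machine:
Trie (insert patterns):
  0='ε' goto a→1 c→5 d→12 e→9
  1='a' goto a→8 e→2  [P5 ends]
  2='ae' goto e→3
  3='aee' goto c→4
  4='aeec' goto ·  [P0 ends]
  5='c' goto d→6
  6='cd' goto b→7
  7='cdb' goto ·  [P1 ends]
  8='aa' goto ·  [P2 ends]
  9='e' goto e→10
  10='ee' goto b→11
  11='eeb' goto ·  [P3 ends]
  12='d' goto b→13
  13='db' goto d→14
  14='dbd' goto b→15
  15='dbdb' goto ·  [P4 ends]

Failure links (BFS by depth):
  fail(1) 'a': from fail(0)=0 chase 'a': 0 ⇒ 0;  out={5}∪out(0)={5}
  fail(5) 'c': from fail(0)=0 chase 'c': 0 ⇒ 0;  out=∅∪out(0)=∅
  fail(9) 'e': from fail(0)=0 chase 'e': 0 ⇒ 0;  out=∅∪out(0)=∅
  fail(12) 'd': from fail(0)=0 chase 'd': 0 ⇒ 0;  out=∅∪out(0)=∅
  fail(2) 'ae': from fail(1)=0 chase 'e': 0 ⇒ 9;  out=∅∪out(9)=∅
  fail(6) 'cd': from fail(5)=0 chase 'd': 0 ⇒ 12;  out=∅∪out(12)=∅
  fail(8) 'aa': from fail(1)=0 chase 'a': 0 ⇒ 1;  out={2}∪out(1)={2,5}
  fail(10) 'ee': from fail(9)=0 chase 'e': 0 ⇒ 9;  out=∅∪out(9)=∅
  fail(13) 'db': from fail(12)=0 chase 'b': 0 ⇒ 0;  out=∅∪out(0)=∅
  fail(3) 'aee': from fail(2)=9 chase 'e': 9 ⇒ 10;  out=∅∪out(10)=∅
  fail(7) 'cdb': from fail(6)=12 chase 'b': 12 ⇒ 13;  out={1}∪out(13)={1}
  fail(11) 'eeb': from fail(10)=9 chase 'b': 9→0 ⇒ 0;  out={3}∪out(0)={3}
  fail(14) 'dbd': from fail(13)=0 chase 'd': 0 ⇒ 12;  out=∅∪out(12)=∅
  fail(4) 'aeec': from fail(3)=10 chase 'c': 10→9→0 ⇒ 5;  out={0}∪out(5)={0}
  fail(15) 'dbdb': from fail(14)=12 chase 'b': 12 ⇒ 13;  out={4}∪out(13)={4}

Scan:
i=0 'd': node 0→12
i=1 'b': node 12→13
i=2 'd': node 13→14
i=3 'b': node 14→15  → match P4@[0:3]
i=4 'c': node 15→5 (fail-walked)
i=5 'd': node 5→6
i=6 'b': node 6→7  → match P1@[4:6]
i=7 'e': node 7→9 (fail-walked)
i=8 'b': node 9→0 (fail-walked)
i=9 'a': node 0→1  → match P5@[9:9]
i=10 'e': node 1→2
i=11 'e': node 2→3
i=12 'c': node 3→4  → match P0@[9:12]
i=13 'e': node 4→9 (fail-walked)
i=14 'e': node 9→10
i=15 'b': node 10→11  → match P3@[13:15]
i=16 'b': node 11→0 (fail-walked)
i=17 'c': node 0→5
i=18 'e': node 5→9 (fail-walked)
i=19 'e': node 9→10
i=20 'b': node 10→11  → match P3@[18:20]
i=21 'd': node 11→12 (fail-walked)
i=22 'c': node 12→5 (fail-walked)
i=23 'd': node 5→6
i=24 'b': node 6→7  → match P1@[22:24]
i=25 'd': node 7→14 (fail-walked)
i=26 'b': node 14→15  → match P4@[23:26]
i=27 'd': node 15→14 (fail-walked)
i=28 'b': node 14→15  → match P4@[25:28]
i=29 'e': node 15→9 (fail-walked)
i=30 'a': node 9→1 (fail-walked)  → match P5@[30:30]
i=31 'e': node 1→2

All matches (sorted): [[3,4],[6,1],[9,5],[12,0],[15,3],[20,3],[24,1],[26,4],[28,4],[30,5]]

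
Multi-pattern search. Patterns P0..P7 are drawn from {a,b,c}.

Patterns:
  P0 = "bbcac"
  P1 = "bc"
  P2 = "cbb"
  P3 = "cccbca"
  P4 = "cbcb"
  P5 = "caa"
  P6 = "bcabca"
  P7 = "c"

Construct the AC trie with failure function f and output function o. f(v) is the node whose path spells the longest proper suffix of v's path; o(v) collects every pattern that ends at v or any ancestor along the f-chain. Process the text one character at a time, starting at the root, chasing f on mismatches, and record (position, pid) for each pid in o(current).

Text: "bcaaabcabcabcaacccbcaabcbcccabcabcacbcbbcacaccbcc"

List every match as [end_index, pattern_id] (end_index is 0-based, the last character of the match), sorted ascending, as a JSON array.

Build automaton:
Trie nodes:
  0='ε' goto b→1 c→7
  1='b' goto b→2 c→6
  2='bb' goto c→3
  3='bbc' goto a→4
  4='bbca' goto c→5
  5='bbcac' goto ·  [P0 ends]
  6='bc' goto a→19  [P1 ends]
  7='c' goto a→17 b→8 c→10  [P7 ends]
  8='cb' goto b→9 c→15
  9='cbb' goto ·  [P2 ends]
  10='cc' goto c→11
  11='ccc' goto b→12
  12='cccb' goto c→13
  13='cccbc' goto a→14
  14='cccbca' goto ·  [P3 ends]
  15='cbc' goto b→16
  16='cbcb' goto ·  [P4 ends]
  17='ca' goto a→18
  18='caa' goto ·  [P5 ends]
  19='bca' goto b→20
  20='bcab' goto c→21
  21='bcabc' goto a→22
  22='bcabca' goto ·  [P6 ends]

BFS fail/out derivation:
  fail(1) 'b': from fail(0)=0 chase 'b': 0 ⇒ 0;  out=∅∪out(0)=∅
  fail(7) 'c': from fail(0)=0 chase 'c': 0 ⇒ 0;  out={7}∪out(0)={7}
  fail(2) 'bb': from fail(1)=0 chase 'b': 0 ⇒ 1;  out=∅∪out(1)=∅
  fail(6) 'bc': from fail(1)=0 chase 'c': 0 ⇒ 7;  out={1}∪out(7)={1,7}
  fail(8) 'cb': from fail(7)=0 chase 'b': 0 ⇒ 1;  out=∅∪out(1)=∅
  fail(10) 'cc': from fail(7)=0 chase 'c': 0 ⇒ 7;  out=∅∪out(7)={7}
  fail(17) 'ca': from fail(7)=0 chase 'a': 0 ⇒ 0;  out=∅∪out(0)=∅
  fail(3) 'bbc': from fail(2)=1 chase 'c': 1 ⇒ 6;  out=∅∪out(6)={1,7}
  fail(9) 'cbb': from fail(8)=1 chase 'b': 1 ⇒ 2;  out={2}∪out(2)={2}
  fail(11) 'ccc': from fail(10)=7 chase 'c': 7 ⇒ 10;  out=∅∪out(10)={7}
  fail(15) 'cbc': from fail(8)=1 chase 'c': 1 ⇒ 6;  out=∅∪out(6)={1,7}
  fail(18) 'caa': from fail(17)=0 chase 'a': 0 ⇒ 0;  out={5}∪out(0)={5}
  fail(19) 'bca': from fail(6)=7 chase 'a': 7 ⇒ 17;  out=∅∪out(17)=∅
  fail(4) 'bbca': from fail(3)=6 chase 'a': 6 ⇒ 19;  out=∅∪out(19)=∅
  fail(12) 'cccb': from fail(11)=10 chase 'b': 10→7 ⇒ 8;  out=∅∪out(8)=∅
  fail(16) 'cbcb': from fail(15)=6 chase 'b': 6→7 ⇒ 8;  out={4}∪out(8)={4}
  fail(20) 'bcab': from fail(19)=17 chase 'b': 17→0 ⇒ 1;  out=∅∪out(1)=∅
  fail(5) 'bbcac': from fail(4)=19 chase 'c': 19→17→0 ⇒ 7;  out={0}∪out(7)={0,7}
  fail(13) 'cccbc': from fail(12)=8 chase 'c': 8 ⇒ 15;  out=∅∪out(15)={1,7}
  fail(21) 'bcabc': from fail(20)=1 chase 'c': 1 ⇒ 6;  out=∅∪out(6)={1,7}
  fail(14) 'cccbca': from fail(13)=15 chase 'a': 15→6 ⇒ 19;  out={3}∪out(19)={3}
  fail(22) 'bcabca': from fail(21)=6 chase 'a': 6 ⇒ 19;  out={6}∪out(19)={6}

Run:
[0] read 'b'  n0⇒n1
[1] read 'c'  n1⇒n6  → match P1@[0:1],P7@[1:1]
[2] read 'a'  n6⇒n19
[3] read 'a'  n19⇒n18 (fail-walked)  → match P5@[1:3]
[4] read 'a'  n18⇒n0 (fail-walked)
[5] read 'b'  n0⇒n1
[6] read 'c'  n1⇒n6  → match P1@[5:6],P7@[6:6]
[7] read 'a'  n6⇒n19
[8] read 'b'  n19⇒n20
[9] read 'c'  n20⇒n21  → match P1@[8:9],P7@[9:9]
[10] read 'a'  n21⇒n22  → match P6@[5:10]
[11] read 'b'  n22⇒n20 (fail-walked)
[12] read 'c'  n20⇒n21  → match P1@[11:12],P7@[12:12]
[13] read 'a'  n21⇒n22  → match P6@[8:13]
[14] read 'a'  n22⇒n18 (fail-walked)  → match P5@[12:14]
[15] read 'c'  n18⇒n7 (fail-walked)  → match P7@[15:15]
[16] read 'c'  n7⇒n10  → match P7@[16:16]
[17] read 'c'  n10⇒n11  → match P7@[17:17]
[18] read 'b'  n11⇒n12
[19] read 'c'  n12⇒n13  → match P1@[18:19],P7@[19:19]
[20] read 'a'  n13⇒n14  → match P3@[15:20]
[21] read 'a'  n14⇒n18 (fail-walked)  → match P5@[19:21]
[22] read 'b'  n18⇒n1 (fail-walked)
[23] read 'c'  n1⇒n6  → match P1@[22:23],P7@[23:23]
[24] read 'b'  n6⇒n8 (fail-walked)
[25] read 'c'  n8⇒n15  → match P1@[24:25],P7@[25:25]
[26] read 'c'  n15⇒n10 (fail-walked)  → match P7@[26:26]
[27] read 'c'  n10⇒n11  → match P7@[27:27]
[28] read 'a'  n11⇒n17 (fail-walked)
[29] read 'b'  n17⇒n1 (fail-walked)
[30] read 'c'  n1⇒n6  → match P1@[29:30],P7@[30:30]
[31] read 'a'  n6⇒n19
[32] read 'b'  n19⇒n20
[33] read 'c'  n20⇒n21  → match P1@[32:33],P7@[33:33]
[34] read 'a'  n21⇒n22  → match P6@[29:34]
[35] read 'c'  n22⇒n7 (fail-walked)  → match P7@[35:35]
[36] read 'b'  n7⇒n8
[37] read 'c'  n8⇒n15  → match P1@[36:37],P7@[37:37]
[38] read 'b'  n15⇒n16  → match P4@[35:38]
[39] read 'b'  n16⇒n9 (fail-walked)  → match P2@[37:39]
[40] read 'c'  n9⇒n3 (fail-walked)  → match P1@[39:40],P7@[40:40]
[41] read 'a'  n3⇒n4
[42] read 'c'  n4⇒n5  → match P0@[38:42],P7@[42:42]
[43] read 'a'  n5⇒n17 (fail-walked)
[44] read 'c'  n17⇒n7 (fail-walked)  → match P7@[44:44]
[45] read 'c'  n7⇒n10  → match P7@[45:45]
[46] read 'b'  n10⇒n8 (fail-walked)
[47] read 'c'  n8⇒n15  → match P1@[46:47],P7@[47:47]
[48] read 'c'  n15⇒n10 (fail-walked)  → match P7@[48:48]

All matches (sorted): [[1,1],[1,7],[3,5],[6,1],[6,7],[9,1],[9,7],[10,6],[12,1],[12,7],[13,6],[14,5],[15,7],[16,7],[17,7],[19,1],[19,7],[20,3],[21,5],[23,1],[23,7],[25,1],[25,7],[26,7],[27,7],[30,1],[30,7],[33,1],[33,7],[34,6],[35,7],[37,1],[37,7],[38,4],[39,2],[40,1],[40,7],[42,0],[42,7],[44,7],[45,7],[47,1],[47,7],[48,7]]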